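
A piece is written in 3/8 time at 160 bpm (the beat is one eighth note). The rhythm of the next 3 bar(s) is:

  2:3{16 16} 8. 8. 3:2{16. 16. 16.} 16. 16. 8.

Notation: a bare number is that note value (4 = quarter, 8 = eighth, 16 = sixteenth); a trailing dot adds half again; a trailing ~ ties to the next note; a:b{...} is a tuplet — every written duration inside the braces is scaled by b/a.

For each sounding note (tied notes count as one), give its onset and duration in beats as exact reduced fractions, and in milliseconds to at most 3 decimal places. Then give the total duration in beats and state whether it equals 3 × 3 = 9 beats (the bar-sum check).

1) 0.0ms=0b +281.25ms=3/4b
2) 281.25ms=3/4b +281.25ms=3/4b
3) 562.5ms=3/2b +562.5ms=3/2b
4) 1125.0ms=3b +562.5ms=3/2b
5) 1687.5ms=9/2b +187.5ms=1/2b
6) 1875.0ms=5b +187.5ms=1/2b
7) 2062.5ms=11/2b +187.5ms=1/2b
8) 2250.0ms=6b +281.25ms=3/4b
9) 2531.25ms=27/4b +281.25ms=3/4b
10) 2812.5ms=15/2b +562.5ms=3/2b
Σ=9b of 9 (160bpm 3/8) — PASS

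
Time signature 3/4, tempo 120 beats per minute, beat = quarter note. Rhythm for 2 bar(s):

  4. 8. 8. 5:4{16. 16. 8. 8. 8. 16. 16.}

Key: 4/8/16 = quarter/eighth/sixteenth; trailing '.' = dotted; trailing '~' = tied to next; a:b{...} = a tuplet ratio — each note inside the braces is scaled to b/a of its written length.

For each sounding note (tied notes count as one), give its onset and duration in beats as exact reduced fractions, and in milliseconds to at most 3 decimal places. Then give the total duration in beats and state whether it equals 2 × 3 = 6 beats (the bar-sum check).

1) 0.0ms=0b +750.0ms=3/2b
2) 750.0ms=3/2b +375.0ms=3/4b
3) 1125.0ms=9/4b +375.0ms=3/4b
4) 1500.0ms=3b +150.0ms=3/10b
5) 1650.0ms=33/10b +150.0ms=3/10b
6) 1800.0ms=18/5b +300.0ms=3/5b
7) 2100.0ms=21/5b +300.0ms=3/5b
8) 2400.0ms=24/5b +300.0ms=3/5b
9) 2700.0ms=27/5b +150.0ms=3/10b
10) 2850.0ms=57/10b +150.0ms=3/10b
Σ=6b of 6 (120bpm 3/4) — PASS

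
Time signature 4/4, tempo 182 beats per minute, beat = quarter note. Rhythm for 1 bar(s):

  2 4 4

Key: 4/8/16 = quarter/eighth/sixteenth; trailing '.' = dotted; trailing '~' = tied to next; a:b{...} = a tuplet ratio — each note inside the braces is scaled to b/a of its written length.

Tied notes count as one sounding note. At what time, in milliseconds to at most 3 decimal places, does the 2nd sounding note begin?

note 2 onset = 2b = 659.341ms

1. 0.0ms @ 0 + 659.341ms (2)
2. 659.341ms @ 2 + 329.67ms (1)
3. 989.011ms @ 3 + 329.67ms (1)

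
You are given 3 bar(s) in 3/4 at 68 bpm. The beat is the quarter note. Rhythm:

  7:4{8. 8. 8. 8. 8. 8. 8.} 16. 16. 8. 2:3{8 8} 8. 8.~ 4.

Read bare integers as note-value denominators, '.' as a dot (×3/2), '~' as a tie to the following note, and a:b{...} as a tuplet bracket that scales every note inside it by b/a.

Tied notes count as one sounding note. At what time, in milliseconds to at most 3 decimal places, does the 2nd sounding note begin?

note 2 onset = 3/7b = 378.151ms

1. 0.0ms @ 0 + 378.151ms (3/7)
2. 378.151ms @ 3/7 + 378.151ms (3/7)
3. 756.303ms @ 6/7 + 378.151ms (3/7)
4. 1134.454ms @ 9/7 + 378.151ms (3/7)
5. 1512.605ms @ 12/7 + 378.151ms (3/7)
6. 1890.756ms @ 15/7 + 378.151ms (3/7)
7. 2268.908ms @ 18/7 + 378.151ms (3/7)
8. 2647.059ms @ 3 + 330.882ms (3/8)
9. 2977.941ms @ 27/8 + 330.882ms (3/8)
10. 3308.824ms @ 15/4 + 661.765ms (3/4)
11. 3970.588ms @ 9/2 + 661.765ms (3/4)
12. 4632.353ms @ 21/4 + 661.765ms (3/4)
13. 5294.118ms @ 6 + 661.765ms (3/4)
14. 5955.882ms @ 27/4 + 1985.294ms (9/4)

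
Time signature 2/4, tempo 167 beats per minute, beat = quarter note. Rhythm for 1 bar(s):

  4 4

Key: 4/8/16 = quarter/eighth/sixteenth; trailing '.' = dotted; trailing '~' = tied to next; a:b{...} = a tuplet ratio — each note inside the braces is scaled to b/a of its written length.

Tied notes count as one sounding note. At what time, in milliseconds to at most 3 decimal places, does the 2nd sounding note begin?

1. 0.0ms @ 0 + 359.281ms (1)
2. 359.281ms @ 1 + 359.281ms (1)

note 2 onset = 1b = 359.281ms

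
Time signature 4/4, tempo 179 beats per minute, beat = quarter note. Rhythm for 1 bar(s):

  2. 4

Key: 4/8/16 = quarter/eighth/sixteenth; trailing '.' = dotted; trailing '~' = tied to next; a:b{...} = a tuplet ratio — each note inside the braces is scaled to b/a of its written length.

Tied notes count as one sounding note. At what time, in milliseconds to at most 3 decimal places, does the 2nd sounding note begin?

1. 0.0ms @ 0 + 1005.587ms (3)
2. 1005.587ms @ 3 + 335.196ms (1)

note 2 onset = 3b = 1005.587ms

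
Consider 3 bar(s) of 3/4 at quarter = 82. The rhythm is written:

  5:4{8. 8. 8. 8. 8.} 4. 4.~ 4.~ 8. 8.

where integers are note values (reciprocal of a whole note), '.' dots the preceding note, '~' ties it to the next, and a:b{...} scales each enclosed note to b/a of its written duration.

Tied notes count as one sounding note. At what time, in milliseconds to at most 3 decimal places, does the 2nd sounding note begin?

1. 0.0ms @ 0 + 439.024ms (3/5)
2. 439.024ms @ 3/5 + 439.024ms (3/5)
3. 878.049ms @ 6/5 + 439.024ms (3/5)
4. 1317.073ms @ 9/5 + 439.024ms (3/5)
5. 1756.098ms @ 12/5 + 439.024ms (3/5)
6. 2195.122ms @ 3 + 1097.561ms (3/2)
7. 3292.683ms @ 9/2 + 2743.902ms (15/4)
8. 6036.585ms @ 33/4 + 548.78ms (3/4)

note 2 onset = 3/5b = 439.024ms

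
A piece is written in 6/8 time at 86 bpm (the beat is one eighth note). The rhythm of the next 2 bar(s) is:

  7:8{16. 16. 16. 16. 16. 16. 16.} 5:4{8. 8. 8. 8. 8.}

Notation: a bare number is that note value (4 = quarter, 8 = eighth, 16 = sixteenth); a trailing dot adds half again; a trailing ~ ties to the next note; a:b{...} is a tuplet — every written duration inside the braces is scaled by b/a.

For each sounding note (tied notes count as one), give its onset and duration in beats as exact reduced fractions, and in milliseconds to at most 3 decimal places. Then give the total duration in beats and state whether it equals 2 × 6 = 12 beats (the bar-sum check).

1) 0.0ms=0b +598.007ms=6/7b
2) 598.007ms=6/7b +598.007ms=6/7b
3) 1196.013ms=12/7b +598.007ms=6/7b
4) 1794.02ms=18/7b +598.007ms=6/7b
5) 2392.027ms=24/7b +598.007ms=6/7b
6) 2990.033ms=30/7b +598.007ms=6/7b
7) 3588.04ms=36/7b +598.007ms=6/7b
8) 4186.047ms=6b +837.209ms=6/5b
9) 5023.256ms=36/5b +837.209ms=6/5b
10) 5860.465ms=42/5b +837.209ms=6/5b
11) 6697.674ms=48/5b +837.209ms=6/5b
12) 7534.884ms=54/5b +837.209ms=6/5b
Σ=12b of 12 (86bpm 6/8) — PASS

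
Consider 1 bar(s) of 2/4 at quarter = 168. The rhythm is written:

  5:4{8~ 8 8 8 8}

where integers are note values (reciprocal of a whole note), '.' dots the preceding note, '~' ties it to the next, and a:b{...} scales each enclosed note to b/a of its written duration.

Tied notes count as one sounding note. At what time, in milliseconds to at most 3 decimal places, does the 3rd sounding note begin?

note 3 onset = 6/5b = 428.571ms

1. 0.0ms @ 0 + 285.714ms (4/5)
2. 285.714ms @ 4/5 + 142.857ms (2/5)
3. 428.571ms @ 6/5 + 142.857ms (2/5)
4. 571.429ms @ 8/5 + 142.857ms (2/5)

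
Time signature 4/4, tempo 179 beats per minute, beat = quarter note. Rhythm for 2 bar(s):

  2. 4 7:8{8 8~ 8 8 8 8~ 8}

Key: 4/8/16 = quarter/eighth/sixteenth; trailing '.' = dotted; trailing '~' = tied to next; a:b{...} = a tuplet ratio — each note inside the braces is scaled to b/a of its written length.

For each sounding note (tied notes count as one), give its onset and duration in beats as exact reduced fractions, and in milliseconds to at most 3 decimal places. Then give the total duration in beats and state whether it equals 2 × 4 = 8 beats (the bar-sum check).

1) 0.0ms=0b +1005.587ms=3b
2) 1005.587ms=3b +335.196ms=1b
3) 1340.782ms=4b +191.54ms=4/7b
4) 1532.322ms=32/7b +383.081ms=8/7b
5) 1915.403ms=40/7b +191.54ms=4/7b
6) 2106.943ms=44/7b +191.54ms=4/7b
7) 2298.484ms=48/7b +383.081ms=8/7b
Σ=8b of 8 (179bpm 4/4) — PASS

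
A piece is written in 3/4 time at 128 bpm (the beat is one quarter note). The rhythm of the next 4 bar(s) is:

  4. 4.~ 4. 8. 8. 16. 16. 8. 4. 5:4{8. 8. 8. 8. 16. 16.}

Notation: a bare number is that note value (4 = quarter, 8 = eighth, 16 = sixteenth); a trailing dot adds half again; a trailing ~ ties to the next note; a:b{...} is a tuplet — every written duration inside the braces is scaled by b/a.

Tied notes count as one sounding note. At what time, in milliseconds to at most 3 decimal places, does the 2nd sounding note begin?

note 2 onset = 3/2b = 703.125ms

1. 0.0ms @ 0 + 703.125ms (3/2)
2. 703.125ms @ 3/2 + 1406.25ms (3)
3. 2109.375ms @ 9/2 + 351.562ms (3/4)
4. 2460.938ms @ 21/4 + 351.562ms (3/4)
5. 2812.5ms @ 6 + 175.781ms (3/8)
6. 2988.281ms @ 51/8 + 175.781ms (3/8)
7. 3164.062ms @ 27/4 + 351.562ms (3/4)
8. 3515.625ms @ 15/2 + 703.125ms (3/2)
9. 4218.75ms @ 9 + 281.25ms (3/5)
10. 4500.0ms @ 48/5 + 281.25ms (3/5)
11. 4781.25ms @ 51/5 + 281.25ms (3/5)
12. 5062.5ms @ 54/5 + 281.25ms (3/5)
13. 5343.75ms @ 57/5 + 140.625ms (3/10)
14. 5484.375ms @ 117/10 + 140.625ms (3/10)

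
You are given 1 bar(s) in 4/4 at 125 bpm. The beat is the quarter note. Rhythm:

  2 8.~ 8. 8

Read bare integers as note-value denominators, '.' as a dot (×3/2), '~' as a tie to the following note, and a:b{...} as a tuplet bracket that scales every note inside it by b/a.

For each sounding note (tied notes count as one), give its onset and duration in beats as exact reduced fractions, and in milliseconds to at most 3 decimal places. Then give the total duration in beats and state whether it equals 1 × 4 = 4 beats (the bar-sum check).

1) 0.0ms=0b +960.0ms=2b
2) 960.0ms=2b +720.0ms=3/2b
3) 1680.0ms=7/2b +240.0ms=1/2b
Σ=4b of 4 (125bpm 4/4) — PASS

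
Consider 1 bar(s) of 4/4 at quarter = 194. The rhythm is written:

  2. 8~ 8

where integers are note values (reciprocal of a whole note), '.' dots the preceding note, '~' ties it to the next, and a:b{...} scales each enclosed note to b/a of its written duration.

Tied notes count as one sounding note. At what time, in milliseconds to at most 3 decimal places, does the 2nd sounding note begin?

1. 0.0ms @ 0 + 927.835ms (3)
2. 927.835ms @ 3 + 309.278ms (1)

note 2 onset = 3b = 927.835ms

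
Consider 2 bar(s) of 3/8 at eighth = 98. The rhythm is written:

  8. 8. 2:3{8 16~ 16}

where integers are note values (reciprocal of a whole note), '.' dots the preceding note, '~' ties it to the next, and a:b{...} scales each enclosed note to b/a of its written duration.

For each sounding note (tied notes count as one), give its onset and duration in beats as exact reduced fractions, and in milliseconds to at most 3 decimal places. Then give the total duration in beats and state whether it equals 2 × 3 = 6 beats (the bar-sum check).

1) 0.0ms=0b +918.367ms=3/2b
2) 918.367ms=3/2b +918.367ms=3/2b
3) 1836.735ms=3b +918.367ms=3/2b
4) 2755.102ms=9/2b +918.367ms=3/2b
Σ=6b of 6 (98bpm 3/8) — PASS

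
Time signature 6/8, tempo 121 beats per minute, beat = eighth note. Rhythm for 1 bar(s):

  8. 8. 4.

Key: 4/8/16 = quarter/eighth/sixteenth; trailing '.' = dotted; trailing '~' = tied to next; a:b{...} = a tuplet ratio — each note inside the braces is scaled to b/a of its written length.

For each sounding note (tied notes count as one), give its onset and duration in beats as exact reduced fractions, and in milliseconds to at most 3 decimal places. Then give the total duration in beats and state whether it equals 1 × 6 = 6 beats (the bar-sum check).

1) 0.0ms=0b +743.802ms=3/2b
2) 743.802ms=3/2b +743.802ms=3/2b
3) 1487.603ms=3b +1487.603ms=3b
Σ=6b of 6 (121bpm 6/8) — PASS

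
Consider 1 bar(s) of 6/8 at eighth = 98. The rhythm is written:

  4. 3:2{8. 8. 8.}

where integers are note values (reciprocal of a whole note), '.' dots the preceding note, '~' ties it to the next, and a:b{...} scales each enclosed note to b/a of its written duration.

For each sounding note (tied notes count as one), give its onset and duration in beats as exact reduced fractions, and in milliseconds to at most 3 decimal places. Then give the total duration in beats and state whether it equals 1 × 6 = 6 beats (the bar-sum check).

1) 0.0ms=0b +1836.735ms=3b
2) 1836.735ms=3b +612.245ms=1b
3) 2448.98ms=4b +612.245ms=1b
4) 3061.224ms=5b +612.245ms=1b
Σ=6b of 6 (98bpm 6/8) — PASS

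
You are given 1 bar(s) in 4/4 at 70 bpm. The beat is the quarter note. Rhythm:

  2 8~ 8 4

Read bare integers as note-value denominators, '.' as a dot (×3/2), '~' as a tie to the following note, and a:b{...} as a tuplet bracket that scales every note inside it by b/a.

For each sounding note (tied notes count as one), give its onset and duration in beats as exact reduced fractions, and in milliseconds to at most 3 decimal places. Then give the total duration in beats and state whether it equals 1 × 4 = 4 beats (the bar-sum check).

1) 0.0ms=0b +1714.286ms=2b
2) 1714.286ms=2b +857.143ms=1b
3) 2571.429ms=3b +857.143ms=1b
Σ=4b of 4 (70bpm 4/4) — PASS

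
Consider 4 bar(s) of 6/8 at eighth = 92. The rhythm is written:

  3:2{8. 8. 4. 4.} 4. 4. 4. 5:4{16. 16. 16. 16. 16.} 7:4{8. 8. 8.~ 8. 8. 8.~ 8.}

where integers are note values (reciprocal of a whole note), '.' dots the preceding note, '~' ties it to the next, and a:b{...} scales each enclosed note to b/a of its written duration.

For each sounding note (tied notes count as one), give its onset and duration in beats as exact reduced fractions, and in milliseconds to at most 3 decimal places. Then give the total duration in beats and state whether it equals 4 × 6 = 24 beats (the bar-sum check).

1) 0.0ms=0b +652.174ms=1b
2) 652.174ms=1b +652.174ms=1b
3) 1304.348ms=2b +1304.348ms=2b
4) 2608.696ms=4b +1304.348ms=2b
5) 3913.043ms=6b +1956.522ms=3b
6) 5869.565ms=9b +1956.522ms=3b
7) 7826.087ms=12b +1956.522ms=3b
8) 9782.609ms=15b +391.304ms=3/5b
9) 10173.913ms=78/5b +391.304ms=3/5b
10) 10565.217ms=81/5b +391.304ms=3/5b
11) 10956.522ms=84/5b +391.304ms=3/5b
12) 11347.826ms=87/5b +391.304ms=3/5b
13) 11739.13ms=18b +559.006ms=6/7b
14) 12298.137ms=132/7b +559.006ms=6/7b
15) 12857.143ms=138/7b +1118.012ms=12/7b
16) 13975.155ms=150/7b +559.006ms=6/7b
17) 14534.161ms=156/7b +1118.012ms=12/7b
Σ=24b of 24 (92bpm 6/8) — PASS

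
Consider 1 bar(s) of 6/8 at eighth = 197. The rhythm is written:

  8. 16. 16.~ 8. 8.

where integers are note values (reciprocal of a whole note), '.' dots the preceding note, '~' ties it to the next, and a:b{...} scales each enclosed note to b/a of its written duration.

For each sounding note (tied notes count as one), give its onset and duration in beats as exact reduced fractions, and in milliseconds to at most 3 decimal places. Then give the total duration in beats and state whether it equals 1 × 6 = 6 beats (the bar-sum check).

1) 0.0ms=0b +456.853ms=3/2b
2) 456.853ms=3/2b +228.426ms=3/4b
3) 685.279ms=9/4b +685.279ms=9/4b
4) 1370.558ms=9/2b +456.853ms=3/2b
Σ=6b of 6 (197bpm 6/8) — PASS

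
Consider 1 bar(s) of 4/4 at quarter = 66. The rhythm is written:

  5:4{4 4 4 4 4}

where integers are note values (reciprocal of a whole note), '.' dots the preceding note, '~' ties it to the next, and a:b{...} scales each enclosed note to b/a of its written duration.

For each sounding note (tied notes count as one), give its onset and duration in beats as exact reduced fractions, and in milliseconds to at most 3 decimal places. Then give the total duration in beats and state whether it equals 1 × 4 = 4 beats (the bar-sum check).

1) 0.0ms=0b +727.273ms=4/5b
2) 727.273ms=4/5b +727.273ms=4/5b
3) 1454.545ms=8/5b +727.273ms=4/5b
4) 2181.818ms=12/5b +727.273ms=4/5b
5) 2909.091ms=16/5b +727.273ms=4/5b
Σ=4b of 4 (66bpm 4/4) — PASS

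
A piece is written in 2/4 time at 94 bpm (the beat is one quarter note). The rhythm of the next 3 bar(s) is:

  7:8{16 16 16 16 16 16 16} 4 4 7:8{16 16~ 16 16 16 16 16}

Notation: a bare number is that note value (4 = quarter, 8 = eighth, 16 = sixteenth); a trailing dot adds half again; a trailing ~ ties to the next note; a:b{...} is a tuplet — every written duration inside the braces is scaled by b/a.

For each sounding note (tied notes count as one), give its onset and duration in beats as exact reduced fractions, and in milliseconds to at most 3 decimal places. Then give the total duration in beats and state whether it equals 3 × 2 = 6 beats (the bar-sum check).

1) 0.0ms=0b +182.371ms=2/7b
2) 182.371ms=2/7b +182.371ms=2/7b
3) 364.742ms=4/7b +182.371ms=2/7b
4) 547.112ms=6/7b +182.371ms=2/7b
5) 729.483ms=8/7b +182.371ms=2/7b
6) 911.854ms=10/7b +182.371ms=2/7b
7) 1094.225ms=12/7b +182.371ms=2/7b
8) 1276.596ms=2b +638.298ms=1b
9) 1914.894ms=3b +638.298ms=1b
10) 2553.191ms=4b +182.371ms=2/7b
11) 2735.562ms=30/7b +364.742ms=4/7b
12) 3100.304ms=34/7b +182.371ms=2/7b
13) 3282.675ms=36/7b +182.371ms=2/7b
14) 3465.046ms=38/7b +182.371ms=2/7b
15) 3647.416ms=40/7b +182.371ms=2/7b
Σ=6b of 6 (94bpm 2/4) — PASS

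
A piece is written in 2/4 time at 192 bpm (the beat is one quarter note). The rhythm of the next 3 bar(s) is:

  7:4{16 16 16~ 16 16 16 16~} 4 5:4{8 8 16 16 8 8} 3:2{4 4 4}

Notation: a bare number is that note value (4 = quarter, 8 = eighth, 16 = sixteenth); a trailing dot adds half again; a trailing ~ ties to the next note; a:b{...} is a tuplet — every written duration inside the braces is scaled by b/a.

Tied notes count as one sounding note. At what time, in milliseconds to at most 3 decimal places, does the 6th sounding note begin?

note 6 onset = 6/7b = 267.857ms

1. 0.0ms @ 0 + 44.643ms (1/7)
2. 44.643ms @ 1/7 + 44.643ms (1/7)
3. 89.286ms @ 2/7 + 89.286ms (2/7)
4. 178.571ms @ 4/7 + 44.643ms (1/7)
5. 223.214ms @ 5/7 + 44.643ms (1/7)
6. 267.857ms @ 6/7 + 357.143ms (8/7)
7. 625.0ms @ 2 + 125.0ms (2/5)
8. 750.0ms @ 12/5 + 125.0ms (2/5)
9. 875.0ms @ 14/5 + 62.5ms (1/5)
10. 937.5ms @ 3 + 62.5ms (1/5)
11. 1000.0ms @ 16/5 + 125.0ms (2/5)
12. 1125.0ms @ 18/5 + 125.0ms (2/5)
13. 1250.0ms @ 4 + 208.333ms (2/3)
14. 1458.333ms @ 14/3 + 208.333ms (2/3)
15. 1666.667ms @ 16/3 + 208.333ms (2/3)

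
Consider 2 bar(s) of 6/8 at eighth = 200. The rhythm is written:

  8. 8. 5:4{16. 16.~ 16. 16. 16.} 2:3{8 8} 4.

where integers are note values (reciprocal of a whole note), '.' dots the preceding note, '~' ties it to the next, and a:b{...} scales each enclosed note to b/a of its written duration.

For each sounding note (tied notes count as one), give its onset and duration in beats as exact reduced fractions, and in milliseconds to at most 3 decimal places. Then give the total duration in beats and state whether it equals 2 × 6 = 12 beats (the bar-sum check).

1) 0.0ms=0b +450.0ms=3/2b
2) 450.0ms=3/2b +450.0ms=3/2b
3) 900.0ms=3b +180.0ms=3/5b
4) 1080.0ms=18/5b +360.0ms=6/5b
5) 1440.0ms=24/5b +180.0ms=3/5b
6) 1620.0ms=27/5b +180.0ms=3/5b
7) 1800.0ms=6b +450.0ms=3/2b
8) 2250.0ms=15/2b +450.0ms=3/2b
9) 2700.0ms=9b +900.0ms=3b
Σ=12b of 12 (200bpm 6/8) — PASS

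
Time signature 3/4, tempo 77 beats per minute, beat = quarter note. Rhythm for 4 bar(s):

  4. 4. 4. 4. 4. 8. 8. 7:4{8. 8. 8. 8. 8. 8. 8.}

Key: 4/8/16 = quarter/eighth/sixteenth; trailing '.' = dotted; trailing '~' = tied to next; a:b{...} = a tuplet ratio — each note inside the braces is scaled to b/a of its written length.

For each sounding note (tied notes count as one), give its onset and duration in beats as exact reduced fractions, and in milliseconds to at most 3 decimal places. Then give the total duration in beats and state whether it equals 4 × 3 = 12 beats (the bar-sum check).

1) 0.0ms=0b +1168.831ms=3/2b
2) 1168.831ms=3/2b +1168.831ms=3/2b
3) 2337.662ms=3b +1168.831ms=3/2b
4) 3506.494ms=9/2b +1168.831ms=3/2b
5) 4675.325ms=6b +1168.831ms=3/2b
6) 5844.156ms=15/2b +584.416ms=3/4b
7) 6428.571ms=33/4b +584.416ms=3/4b
8) 7012.987ms=9b +333.952ms=3/7b
9) 7346.939ms=66/7b +333.952ms=3/7b
10) 7680.891ms=69/7b +333.952ms=3/7b
11) 8014.842ms=72/7b +333.952ms=3/7b
12) 8348.794ms=75/7b +333.952ms=3/7b
13) 8682.746ms=78/7b +333.952ms=3/7b
14) 9016.698ms=81/7b +333.952ms=3/7b
Σ=12b of 12 (77bpm 3/4) — PASS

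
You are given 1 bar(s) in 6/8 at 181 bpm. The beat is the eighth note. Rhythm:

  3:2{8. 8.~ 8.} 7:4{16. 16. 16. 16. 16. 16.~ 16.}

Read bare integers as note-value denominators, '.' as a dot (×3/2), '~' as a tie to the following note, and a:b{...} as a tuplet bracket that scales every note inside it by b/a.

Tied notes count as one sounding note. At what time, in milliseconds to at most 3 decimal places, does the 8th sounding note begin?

note 8 onset = 36/7b = 1704.815ms

1. 0.0ms @ 0 + 331.492ms (1)
2. 331.492ms @ 1 + 662.983ms (2)
3. 994.475ms @ 3 + 142.068ms (3/7)
4. 1136.543ms @ 24/7 + 142.068ms (3/7)
5. 1278.611ms @ 27/7 + 142.068ms (3/7)
6. 1420.679ms @ 30/7 + 142.068ms (3/7)
7. 1562.747ms @ 33/7 + 142.068ms (3/7)
8. 1704.815ms @ 36/7 + 284.136ms (6/7)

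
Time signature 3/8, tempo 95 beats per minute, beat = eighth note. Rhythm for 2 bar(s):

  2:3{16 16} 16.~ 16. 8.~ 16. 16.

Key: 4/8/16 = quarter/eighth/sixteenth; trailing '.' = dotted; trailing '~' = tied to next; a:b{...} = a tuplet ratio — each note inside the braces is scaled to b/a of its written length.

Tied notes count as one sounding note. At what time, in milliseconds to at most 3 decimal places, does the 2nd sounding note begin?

1. 0.0ms @ 0 + 473.684ms (3/4)
2. 473.684ms @ 3/4 + 473.684ms (3/4)
3. 947.368ms @ 3/2 + 947.368ms (3/2)
4. 1894.737ms @ 3 + 1421.053ms (9/4)
5. 3315.789ms @ 21/4 + 473.684ms (3/4)

note 2 onset = 3/4b = 473.684ms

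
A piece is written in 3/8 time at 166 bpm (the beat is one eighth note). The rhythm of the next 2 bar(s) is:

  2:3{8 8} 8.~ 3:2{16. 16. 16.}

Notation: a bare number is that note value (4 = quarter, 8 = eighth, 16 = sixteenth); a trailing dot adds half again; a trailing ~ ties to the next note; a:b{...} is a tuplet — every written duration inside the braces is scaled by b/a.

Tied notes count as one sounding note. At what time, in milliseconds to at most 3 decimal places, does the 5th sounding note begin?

note 5 onset = 11/2b = 1987.952ms

1. 0.0ms @ 0 + 542.169ms (3/2)
2. 542.169ms @ 3/2 + 542.169ms (3/2)
3. 1084.337ms @ 3 + 722.892ms (2)
4. 1807.229ms @ 5 + 180.723ms (1/2)
5. 1987.952ms @ 11/2 + 180.723ms (1/2)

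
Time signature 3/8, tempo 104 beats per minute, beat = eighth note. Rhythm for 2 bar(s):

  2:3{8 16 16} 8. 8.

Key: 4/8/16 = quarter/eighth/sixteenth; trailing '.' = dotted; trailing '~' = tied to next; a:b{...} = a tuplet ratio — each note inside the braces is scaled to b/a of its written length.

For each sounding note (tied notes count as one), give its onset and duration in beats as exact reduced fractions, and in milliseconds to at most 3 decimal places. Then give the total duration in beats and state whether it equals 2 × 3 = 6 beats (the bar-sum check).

1) 0.0ms=0b +865.385ms=3/2b
2) 865.385ms=3/2b +432.692ms=3/4b
3) 1298.077ms=9/4b +432.692ms=3/4b
4) 1730.769ms=3b +865.385ms=3/2b
5) 2596.154ms=9/2b +865.385ms=3/2b
Σ=6b of 6 (104bpm 3/8) — PASS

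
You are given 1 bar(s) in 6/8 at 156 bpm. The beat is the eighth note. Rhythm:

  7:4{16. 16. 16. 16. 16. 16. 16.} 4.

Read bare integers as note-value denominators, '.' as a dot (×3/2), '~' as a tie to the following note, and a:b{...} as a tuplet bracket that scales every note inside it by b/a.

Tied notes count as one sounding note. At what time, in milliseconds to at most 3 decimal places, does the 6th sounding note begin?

note 6 onset = 15/7b = 824.176ms

1. 0.0ms @ 0 + 164.835ms (3/7)
2. 164.835ms @ 3/7 + 164.835ms (3/7)
3. 329.67ms @ 6/7 + 164.835ms (3/7)
4. 494.505ms @ 9/7 + 164.835ms (3/7)
5. 659.341ms @ 12/7 + 164.835ms (3/7)
6. 824.176ms @ 15/7 + 164.835ms (3/7)
7. 989.011ms @ 18/7 + 164.835ms (3/7)
8. 1153.846ms @ 3 + 1153.846ms (3)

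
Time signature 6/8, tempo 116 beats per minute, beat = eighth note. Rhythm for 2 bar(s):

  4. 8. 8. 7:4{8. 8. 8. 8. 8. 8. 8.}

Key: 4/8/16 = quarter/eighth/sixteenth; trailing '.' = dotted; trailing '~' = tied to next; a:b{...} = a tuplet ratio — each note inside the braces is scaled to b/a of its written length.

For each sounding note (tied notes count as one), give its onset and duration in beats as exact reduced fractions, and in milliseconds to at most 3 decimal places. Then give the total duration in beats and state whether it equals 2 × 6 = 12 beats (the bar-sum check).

1) 0.0ms=0b +1551.724ms=3b
2) 1551.724ms=3b +775.862ms=3/2b
3) 2327.586ms=9/2b +775.862ms=3/2b
4) 3103.448ms=6b +443.35ms=6/7b
5) 3546.798ms=48/7b +443.35ms=6/7b
6) 3990.148ms=54/7b +443.35ms=6/7b
7) 4433.498ms=60/7b +443.35ms=6/7b
8) 4876.847ms=66/7b +443.35ms=6/7b
9) 5320.197ms=72/7b +443.35ms=6/7b
10) 5763.547ms=78/7b +443.35ms=6/7b
Σ=12b of 12 (116bpm 6/8) — PASS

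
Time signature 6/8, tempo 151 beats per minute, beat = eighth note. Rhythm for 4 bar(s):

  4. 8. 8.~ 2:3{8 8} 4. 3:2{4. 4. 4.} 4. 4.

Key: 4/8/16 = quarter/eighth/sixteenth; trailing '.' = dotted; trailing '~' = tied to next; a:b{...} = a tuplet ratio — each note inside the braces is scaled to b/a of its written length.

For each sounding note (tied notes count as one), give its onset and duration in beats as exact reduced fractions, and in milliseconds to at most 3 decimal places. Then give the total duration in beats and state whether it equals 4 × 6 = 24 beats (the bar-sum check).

1) 0.0ms=0b +1192.053ms=3b
2) 1192.053ms=3b +596.026ms=3/2b
3) 1788.079ms=9/2b +1192.053ms=3b
4) 2980.132ms=15/2b +596.026ms=3/2b
5) 3576.159ms=9b +1192.053ms=3b
6) 4768.212ms=12b +794.702ms=2b
7) 5562.914ms=14b +794.702ms=2b
8) 6357.616ms=16b +794.702ms=2b
9) 7152.318ms=18b +1192.053ms=3b
10) 8344.371ms=21b +1192.053ms=3b
Σ=24b of 24 (151bpm 6/8) — PASS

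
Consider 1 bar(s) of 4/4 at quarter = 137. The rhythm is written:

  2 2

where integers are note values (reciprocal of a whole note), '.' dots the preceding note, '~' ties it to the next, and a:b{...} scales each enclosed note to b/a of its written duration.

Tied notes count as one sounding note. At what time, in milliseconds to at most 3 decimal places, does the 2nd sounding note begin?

note 2 onset = 2b = 875.912ms

1. 0.0ms @ 0 + 875.912ms (2)
2. 875.912ms @ 2 + 875.912ms (2)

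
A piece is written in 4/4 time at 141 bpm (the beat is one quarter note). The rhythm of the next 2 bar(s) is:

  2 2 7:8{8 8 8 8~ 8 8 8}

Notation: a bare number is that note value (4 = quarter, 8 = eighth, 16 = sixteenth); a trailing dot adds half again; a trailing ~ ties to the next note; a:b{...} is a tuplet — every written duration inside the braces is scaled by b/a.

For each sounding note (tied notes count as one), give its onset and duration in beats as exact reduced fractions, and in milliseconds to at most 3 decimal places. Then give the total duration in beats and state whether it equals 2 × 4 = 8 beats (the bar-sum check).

1) 0.0ms=0b +851.064ms=2b
2) 851.064ms=2b +851.064ms=2b
3) 1702.128ms=4b +243.161ms=4/7b
4) 1945.289ms=32/7b +243.161ms=4/7b
5) 2188.45ms=36/7b +243.161ms=4/7b
6) 2431.611ms=40/7b +486.322ms=8/7b
7) 2917.933ms=48/7b +243.161ms=4/7b
8) 3161.094ms=52/7b +243.161ms=4/7b
Σ=8b of 8 (141bpm 4/4) — PASS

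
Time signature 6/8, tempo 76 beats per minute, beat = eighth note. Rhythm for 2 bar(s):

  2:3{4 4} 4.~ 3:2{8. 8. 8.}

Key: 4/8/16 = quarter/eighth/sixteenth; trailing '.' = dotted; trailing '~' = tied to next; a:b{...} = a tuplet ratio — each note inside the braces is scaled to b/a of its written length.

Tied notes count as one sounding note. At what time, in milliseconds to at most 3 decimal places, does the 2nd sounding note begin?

note 2 onset = 3b = 2368.421ms

1. 0.0ms @ 0 + 2368.421ms (3)
2. 2368.421ms @ 3 + 2368.421ms (3)
3. 4736.842ms @ 6 + 3157.895ms (4)
4. 7894.737ms @ 10 + 789.474ms (1)
5. 8684.211ms @ 11 + 789.474ms (1)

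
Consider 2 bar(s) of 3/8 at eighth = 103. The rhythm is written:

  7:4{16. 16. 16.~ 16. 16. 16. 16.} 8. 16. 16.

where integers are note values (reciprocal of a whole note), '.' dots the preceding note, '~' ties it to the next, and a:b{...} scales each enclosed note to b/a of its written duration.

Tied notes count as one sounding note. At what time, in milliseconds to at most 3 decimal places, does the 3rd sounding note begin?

note 3 onset = 6/7b = 499.307ms

1. 0.0ms @ 0 + 249.653ms (3/7)
2. 249.653ms @ 3/7 + 249.653ms (3/7)
3. 499.307ms @ 6/7 + 499.307ms (6/7)
4. 998.613ms @ 12/7 + 249.653ms (3/7)
5. 1248.266ms @ 15/7 + 249.653ms (3/7)
6. 1497.92ms @ 18/7 + 249.653ms (3/7)
7. 1747.573ms @ 3 + 873.786ms (3/2)
8. 2621.359ms @ 9/2 + 436.893ms (3/4)
9. 3058.252ms @ 21/4 + 436.893ms (3/4)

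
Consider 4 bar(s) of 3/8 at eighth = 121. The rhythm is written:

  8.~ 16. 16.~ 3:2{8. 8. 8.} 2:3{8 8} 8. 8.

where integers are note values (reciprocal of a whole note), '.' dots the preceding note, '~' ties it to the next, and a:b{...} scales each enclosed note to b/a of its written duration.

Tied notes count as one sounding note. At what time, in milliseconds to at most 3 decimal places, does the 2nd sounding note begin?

note 2 onset = 9/4b = 1115.702ms

1. 0.0ms @ 0 + 1115.702ms (9/4)
2. 1115.702ms @ 9/4 + 867.769ms (7/4)
3. 1983.471ms @ 4 + 495.868ms (1)
4. 2479.339ms @ 5 + 495.868ms (1)
5. 2975.207ms @ 6 + 743.802ms (3/2)
6. 3719.008ms @ 15/2 + 743.802ms (3/2)
7. 4462.81ms @ 9 + 743.802ms (3/2)
8. 5206.612ms @ 21/2 + 743.802ms (3/2)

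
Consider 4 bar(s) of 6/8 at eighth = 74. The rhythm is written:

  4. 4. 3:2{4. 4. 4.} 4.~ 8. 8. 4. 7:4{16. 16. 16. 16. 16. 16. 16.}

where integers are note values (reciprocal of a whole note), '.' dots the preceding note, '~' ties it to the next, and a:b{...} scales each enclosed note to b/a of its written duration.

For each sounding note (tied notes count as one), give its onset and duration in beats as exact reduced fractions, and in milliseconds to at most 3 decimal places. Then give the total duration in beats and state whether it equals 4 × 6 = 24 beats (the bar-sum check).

1) 0.0ms=0b +2432.432ms=3b
2) 2432.432ms=3b +2432.432ms=3b
3) 4864.865ms=6b +1621.622ms=2b
4) 6486.486ms=8b +1621.622ms=2b
5) 8108.108ms=10b +1621.622ms=2b
6) 9729.73ms=12b +3648.649ms=9/2b
7) 13378.378ms=33/2b +1216.216ms=3/2b
8) 14594.595ms=18b +2432.432ms=3b
9) 17027.027ms=21b +347.49ms=3/7b
10) 17374.517ms=150/7b +347.49ms=3/7b
11) 17722.008ms=153/7b +347.49ms=3/7b
12) 18069.498ms=156/7b +347.49ms=3/7b
13) 18416.988ms=159/7b +347.49ms=3/7b
14) 18764.479ms=162/7b +347.49ms=3/7b
15) 19111.969ms=165/7b +347.49ms=3/7b
Σ=24b of 24 (74bpm 6/8) — PASS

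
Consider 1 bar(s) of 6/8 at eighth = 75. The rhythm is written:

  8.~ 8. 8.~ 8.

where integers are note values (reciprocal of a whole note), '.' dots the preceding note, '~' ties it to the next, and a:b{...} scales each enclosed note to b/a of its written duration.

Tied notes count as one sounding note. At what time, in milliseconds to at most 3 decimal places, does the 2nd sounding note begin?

1. 0.0ms @ 0 + 2400.0ms (3)
2. 2400.0ms @ 3 + 2400.0ms (3)

note 2 onset = 3b = 2400.0ms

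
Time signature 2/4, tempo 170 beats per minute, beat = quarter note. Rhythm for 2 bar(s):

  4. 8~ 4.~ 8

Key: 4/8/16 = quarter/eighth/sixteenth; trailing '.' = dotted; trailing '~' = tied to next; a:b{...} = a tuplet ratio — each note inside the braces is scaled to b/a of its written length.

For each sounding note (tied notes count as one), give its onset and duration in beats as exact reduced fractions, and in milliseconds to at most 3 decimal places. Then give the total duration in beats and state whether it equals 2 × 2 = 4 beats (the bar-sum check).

1) 0.0ms=0b +529.412ms=3/2b
2) 529.412ms=3/2b +882.353ms=5/2b
Σ=4b of 4 (170bpm 2/4) — PASS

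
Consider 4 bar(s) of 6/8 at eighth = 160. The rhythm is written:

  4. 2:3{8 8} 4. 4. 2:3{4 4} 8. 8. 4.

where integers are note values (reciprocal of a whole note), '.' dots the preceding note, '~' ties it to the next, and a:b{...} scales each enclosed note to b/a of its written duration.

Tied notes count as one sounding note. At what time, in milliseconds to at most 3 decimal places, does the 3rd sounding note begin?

1. 0.0ms @ 0 + 1125.0ms (3)
2. 1125.0ms @ 3 + 562.5ms (3/2)
3. 1687.5ms @ 9/2 + 562.5ms (3/2)
4. 2250.0ms @ 6 + 1125.0ms (3)
5. 3375.0ms @ 9 + 1125.0ms (3)
6. 4500.0ms @ 12 + 1125.0ms (3)
7. 5625.0ms @ 15 + 1125.0ms (3)
8. 6750.0ms @ 18 + 562.5ms (3/2)
9. 7312.5ms @ 39/2 + 562.5ms (3/2)
10. 7875.0ms @ 21 + 1125.0ms (3)

note 3 onset = 9/2b = 1687.5ms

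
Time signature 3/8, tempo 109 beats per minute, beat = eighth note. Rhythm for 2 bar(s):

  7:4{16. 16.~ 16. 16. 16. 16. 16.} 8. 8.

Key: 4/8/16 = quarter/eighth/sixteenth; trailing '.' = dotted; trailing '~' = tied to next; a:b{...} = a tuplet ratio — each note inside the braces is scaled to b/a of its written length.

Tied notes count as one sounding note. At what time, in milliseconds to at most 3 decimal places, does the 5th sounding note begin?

note 5 onset = 15/7b = 1179.554ms

1. 0.0ms @ 0 + 235.911ms (3/7)
2. 235.911ms @ 3/7 + 471.822ms (6/7)
3. 707.733ms @ 9/7 + 235.911ms (3/7)
4. 943.644ms @ 12/7 + 235.911ms (3/7)
5. 1179.554ms @ 15/7 + 235.911ms (3/7)
6. 1415.465ms @ 18/7 + 235.911ms (3/7)
7. 1651.376ms @ 3 + 825.688ms (3/2)
8. 2477.064ms @ 9/2 + 825.688ms (3/2)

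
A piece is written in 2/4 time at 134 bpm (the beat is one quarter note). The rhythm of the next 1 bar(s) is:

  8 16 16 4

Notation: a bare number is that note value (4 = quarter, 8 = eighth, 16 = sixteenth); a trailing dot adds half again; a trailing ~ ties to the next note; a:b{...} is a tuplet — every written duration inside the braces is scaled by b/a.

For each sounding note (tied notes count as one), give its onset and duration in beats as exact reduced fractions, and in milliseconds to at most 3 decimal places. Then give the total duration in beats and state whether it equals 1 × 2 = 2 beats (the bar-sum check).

1) 0.0ms=0b +223.881ms=1/2b
2) 223.881ms=1/2b +111.94ms=1/4b
3) 335.821ms=3/4b +111.94ms=1/4b
4) 447.761ms=1b +447.761ms=1b
Σ=2b of 2 (134bpm 2/4) — PASS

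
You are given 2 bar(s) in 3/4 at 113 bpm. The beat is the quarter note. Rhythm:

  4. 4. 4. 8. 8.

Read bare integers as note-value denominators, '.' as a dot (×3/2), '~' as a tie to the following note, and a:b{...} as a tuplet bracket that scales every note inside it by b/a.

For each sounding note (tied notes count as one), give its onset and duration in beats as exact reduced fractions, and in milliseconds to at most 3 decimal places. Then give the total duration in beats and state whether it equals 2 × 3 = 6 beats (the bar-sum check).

1) 0.0ms=0b +796.46ms=3/2b
2) 796.46ms=3/2b +796.46ms=3/2b
3) 1592.92ms=3b +796.46ms=3/2b
4) 2389.381ms=9/2b +398.23ms=3/4b
5) 2787.611ms=21/4b +398.23ms=3/4b
Σ=6b of 6 (113bpm 3/4) — PASS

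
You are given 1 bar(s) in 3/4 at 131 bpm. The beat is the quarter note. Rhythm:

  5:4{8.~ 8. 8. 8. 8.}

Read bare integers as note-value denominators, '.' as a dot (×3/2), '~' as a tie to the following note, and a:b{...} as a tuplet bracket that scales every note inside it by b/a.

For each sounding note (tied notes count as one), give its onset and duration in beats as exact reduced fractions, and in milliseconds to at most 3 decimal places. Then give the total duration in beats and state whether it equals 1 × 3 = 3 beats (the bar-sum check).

1) 0.0ms=0b +549.618ms=6/5b
2) 549.618ms=6/5b +274.809ms=3/5b
3) 824.427ms=9/5b +274.809ms=3/5b
4) 1099.237ms=12/5b +274.809ms=3/5b
Σ=3b of 3 (131bpm 3/4) — PASS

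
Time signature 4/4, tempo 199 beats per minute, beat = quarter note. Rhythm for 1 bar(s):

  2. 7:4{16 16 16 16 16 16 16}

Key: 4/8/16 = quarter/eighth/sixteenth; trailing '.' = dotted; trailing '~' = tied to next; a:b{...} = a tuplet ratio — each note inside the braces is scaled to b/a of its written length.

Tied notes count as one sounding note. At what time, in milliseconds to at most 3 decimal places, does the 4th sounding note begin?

1. 0.0ms @ 0 + 904.523ms (3)
2. 904.523ms @ 3 + 43.073ms (1/7)
3. 947.595ms @ 22/7 + 43.073ms (1/7)
4. 990.668ms @ 23/7 + 43.073ms (1/7)
5. 1033.74ms @ 24/7 + 43.073ms (1/7)
6. 1076.813ms @ 25/7 + 43.073ms (1/7)
7. 1119.885ms @ 26/7 + 43.073ms (1/7)
8. 1162.958ms @ 27/7 + 43.073ms (1/7)

note 4 onset = 23/7b = 990.668ms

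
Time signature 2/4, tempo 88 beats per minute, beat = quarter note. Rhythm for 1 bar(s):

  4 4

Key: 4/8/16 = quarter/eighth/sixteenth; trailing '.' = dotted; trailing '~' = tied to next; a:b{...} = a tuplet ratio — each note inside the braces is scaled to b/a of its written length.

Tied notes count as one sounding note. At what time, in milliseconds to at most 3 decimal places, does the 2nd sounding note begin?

1. 0.0ms @ 0 + 681.818ms (1)
2. 681.818ms @ 1 + 681.818ms (1)

note 2 onset = 1b = 681.818ms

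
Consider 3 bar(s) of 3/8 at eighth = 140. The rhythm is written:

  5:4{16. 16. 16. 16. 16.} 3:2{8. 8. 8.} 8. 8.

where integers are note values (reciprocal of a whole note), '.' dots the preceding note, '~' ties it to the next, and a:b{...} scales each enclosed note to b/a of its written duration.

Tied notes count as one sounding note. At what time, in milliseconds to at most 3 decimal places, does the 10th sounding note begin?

note 10 onset = 15/2b = 3214.286ms

1. 0.0ms @ 0 + 257.143ms (3/5)
2. 257.143ms @ 3/5 + 257.143ms (3/5)
3. 514.286ms @ 6/5 + 257.143ms (3/5)
4. 771.429ms @ 9/5 + 257.143ms (3/5)
5. 1028.571ms @ 12/5 + 257.143ms (3/5)
6. 1285.714ms @ 3 + 428.571ms (1)
7. 1714.286ms @ 4 + 428.571ms (1)
8. 2142.857ms @ 5 + 428.571ms (1)
9. 2571.429ms @ 6 + 642.857ms (3/2)
10. 3214.286ms @ 15/2 + 642.857ms (3/2)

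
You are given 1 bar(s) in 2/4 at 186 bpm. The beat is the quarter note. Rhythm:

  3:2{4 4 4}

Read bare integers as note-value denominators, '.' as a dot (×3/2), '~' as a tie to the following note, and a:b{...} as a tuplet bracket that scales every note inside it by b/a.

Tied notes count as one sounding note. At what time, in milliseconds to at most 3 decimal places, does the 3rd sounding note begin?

1. 0.0ms @ 0 + 215.054ms (2/3)
2. 215.054ms @ 2/3 + 215.054ms (2/3)
3. 430.108ms @ 4/3 + 215.054ms (2/3)

note 3 onset = 4/3b = 430.108ms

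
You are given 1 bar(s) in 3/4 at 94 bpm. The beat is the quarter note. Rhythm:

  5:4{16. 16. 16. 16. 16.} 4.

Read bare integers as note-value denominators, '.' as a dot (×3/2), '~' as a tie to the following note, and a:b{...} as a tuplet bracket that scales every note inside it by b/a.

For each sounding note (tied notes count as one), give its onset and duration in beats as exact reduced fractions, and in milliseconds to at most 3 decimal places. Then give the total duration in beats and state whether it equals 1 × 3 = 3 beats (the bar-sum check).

1) 0.0ms=0b +191.489ms=3/10b
2) 191.489ms=3/10b +191.489ms=3/10b
3) 382.979ms=3/5b +191.489ms=3/10b
4) 574.468ms=9/10b +191.489ms=3/10b
5) 765.957ms=6/5b +191.489ms=3/10b
6) 957.447ms=3/2b +957.447ms=3/2b
Σ=3b of 3 (94bpm 3/4) — PASS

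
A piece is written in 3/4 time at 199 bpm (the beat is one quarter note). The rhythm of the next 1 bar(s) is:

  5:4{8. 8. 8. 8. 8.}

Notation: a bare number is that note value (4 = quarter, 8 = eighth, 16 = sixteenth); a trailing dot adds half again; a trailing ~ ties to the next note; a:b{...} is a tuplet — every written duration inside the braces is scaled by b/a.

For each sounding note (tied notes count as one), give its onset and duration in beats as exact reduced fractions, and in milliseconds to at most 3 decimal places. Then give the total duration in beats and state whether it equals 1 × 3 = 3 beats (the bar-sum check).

1) 0.0ms=0b +180.905ms=3/5b
2) 180.905ms=3/5b +180.905ms=3/5b
3) 361.809ms=6/5b +180.905ms=3/5b
4) 542.714ms=9/5b +180.905ms=3/5b
5) 723.618ms=12/5b +180.905ms=3/5b
Σ=3b of 3 (199bpm 3/4) — PASS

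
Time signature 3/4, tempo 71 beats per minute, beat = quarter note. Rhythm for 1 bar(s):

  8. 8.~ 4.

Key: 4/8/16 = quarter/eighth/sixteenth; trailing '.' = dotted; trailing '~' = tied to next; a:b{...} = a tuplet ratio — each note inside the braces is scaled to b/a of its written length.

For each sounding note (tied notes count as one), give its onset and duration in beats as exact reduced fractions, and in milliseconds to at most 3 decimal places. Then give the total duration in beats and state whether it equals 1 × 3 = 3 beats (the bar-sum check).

1) 0.0ms=0b +633.803ms=3/4b
2) 633.803ms=3/4b +1901.408ms=9/4b
Σ=3b of 3 (71bpm 3/4) — PASS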